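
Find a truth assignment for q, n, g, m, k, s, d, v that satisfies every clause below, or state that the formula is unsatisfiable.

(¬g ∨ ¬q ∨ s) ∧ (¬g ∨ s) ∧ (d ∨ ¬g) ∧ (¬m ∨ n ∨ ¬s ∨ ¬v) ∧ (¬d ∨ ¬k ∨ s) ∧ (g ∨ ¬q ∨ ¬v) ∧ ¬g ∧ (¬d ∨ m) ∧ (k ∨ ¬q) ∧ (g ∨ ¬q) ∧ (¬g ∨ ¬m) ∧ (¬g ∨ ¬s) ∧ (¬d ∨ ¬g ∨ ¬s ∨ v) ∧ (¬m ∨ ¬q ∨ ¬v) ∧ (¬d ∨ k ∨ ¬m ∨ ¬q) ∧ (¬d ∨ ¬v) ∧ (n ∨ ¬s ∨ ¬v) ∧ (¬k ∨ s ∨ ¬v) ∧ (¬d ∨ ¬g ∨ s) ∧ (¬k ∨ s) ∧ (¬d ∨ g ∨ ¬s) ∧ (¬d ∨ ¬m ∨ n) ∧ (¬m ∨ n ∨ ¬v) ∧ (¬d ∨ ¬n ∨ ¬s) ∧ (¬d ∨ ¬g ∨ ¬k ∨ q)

q = False; n = True; g = False; m = True; k = True; s = True; d = False; v = True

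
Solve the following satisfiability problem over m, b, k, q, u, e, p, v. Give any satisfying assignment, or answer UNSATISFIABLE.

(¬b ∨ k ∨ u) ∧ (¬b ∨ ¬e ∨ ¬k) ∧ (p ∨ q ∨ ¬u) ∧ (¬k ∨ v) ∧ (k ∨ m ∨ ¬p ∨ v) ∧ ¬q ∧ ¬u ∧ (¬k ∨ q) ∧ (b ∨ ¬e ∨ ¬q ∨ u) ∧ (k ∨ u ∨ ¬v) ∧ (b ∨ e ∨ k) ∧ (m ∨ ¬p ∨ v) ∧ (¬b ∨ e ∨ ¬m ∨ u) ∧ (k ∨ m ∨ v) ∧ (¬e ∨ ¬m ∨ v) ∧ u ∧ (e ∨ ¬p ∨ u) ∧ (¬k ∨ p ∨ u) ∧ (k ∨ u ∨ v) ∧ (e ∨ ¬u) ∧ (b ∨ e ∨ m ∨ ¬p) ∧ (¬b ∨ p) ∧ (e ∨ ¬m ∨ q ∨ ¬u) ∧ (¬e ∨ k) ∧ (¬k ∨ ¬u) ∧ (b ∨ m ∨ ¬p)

Case u = True:
  Clause (¬u) is falsified — contradiction.
Case u = False:
  Clause (u) is falsified — contradiction.
Both cases fail, so the formula is unsatisfiable.

Unsatisfiable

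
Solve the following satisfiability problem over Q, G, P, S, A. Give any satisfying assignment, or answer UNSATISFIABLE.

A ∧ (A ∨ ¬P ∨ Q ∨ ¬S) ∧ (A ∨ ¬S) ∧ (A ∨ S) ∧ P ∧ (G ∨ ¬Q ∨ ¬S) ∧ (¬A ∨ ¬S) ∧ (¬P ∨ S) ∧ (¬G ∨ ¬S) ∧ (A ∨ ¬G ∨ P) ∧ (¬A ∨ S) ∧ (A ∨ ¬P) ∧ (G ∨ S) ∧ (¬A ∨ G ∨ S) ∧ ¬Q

No satisfying assignment exists.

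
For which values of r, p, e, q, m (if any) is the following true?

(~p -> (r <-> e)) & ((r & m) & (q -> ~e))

r = True; p = False; e = True; q = False; m = True

  ~p -> (r <-> e) = True
    ~p = True
    r <-> e = True
  (r & m) & (q -> ~e) = True
    r & m = True
    q -> ~e = True
      ~e = False
Both conjuncts True, so the formula holds.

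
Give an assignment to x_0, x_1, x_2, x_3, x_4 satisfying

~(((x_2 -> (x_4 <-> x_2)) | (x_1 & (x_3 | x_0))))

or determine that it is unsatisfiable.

x_0: True, x_1: False, x_2: True, x_3: False, x_4: False

  ~(((x_2 -> (x_4 <-> x_2)) | (x_1 & (x_3 | x_0)))) = True
    (x_2 -> (x_4 <-> x_2)) | (x_1 & (x_3 | x_0)) = False
      x_2 -> (x_4 <-> x_2) = False
        x_4 <-> x_2 = False
      x_1 & (x_3 | x_0) = False
        x_3 | x_0 = True
The formula evaluates to True.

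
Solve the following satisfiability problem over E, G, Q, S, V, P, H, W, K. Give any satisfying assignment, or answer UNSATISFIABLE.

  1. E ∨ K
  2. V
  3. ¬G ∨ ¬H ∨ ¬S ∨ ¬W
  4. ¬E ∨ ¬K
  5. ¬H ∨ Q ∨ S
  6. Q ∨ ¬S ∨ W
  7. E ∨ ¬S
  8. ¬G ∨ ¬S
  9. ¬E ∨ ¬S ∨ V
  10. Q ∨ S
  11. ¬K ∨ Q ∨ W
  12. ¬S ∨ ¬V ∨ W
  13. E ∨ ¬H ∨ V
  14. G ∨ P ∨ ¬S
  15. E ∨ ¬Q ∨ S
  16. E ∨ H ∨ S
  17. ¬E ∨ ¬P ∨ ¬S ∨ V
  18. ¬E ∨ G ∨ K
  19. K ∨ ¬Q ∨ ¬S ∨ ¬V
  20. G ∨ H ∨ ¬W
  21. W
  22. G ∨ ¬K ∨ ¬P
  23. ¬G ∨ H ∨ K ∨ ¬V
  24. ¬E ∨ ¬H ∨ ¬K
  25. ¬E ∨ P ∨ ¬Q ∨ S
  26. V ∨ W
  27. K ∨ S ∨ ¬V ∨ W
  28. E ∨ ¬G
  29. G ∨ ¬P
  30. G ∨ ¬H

Unit clause (V) forces V = True.
Unit clause (W) forces W = True.
Set E = True.
  then (¬E ∨ ¬K) forces K = False.
  then (¬E ∨ G ∨ K) forces G = True.
  then (¬G ∨ H ∨ K ∨ ¬V) forces H = True.
  then (¬G ∨ ¬H ∨ ¬S ∨ ¬W) forces S = False.
  then (¬H ∨ Q ∨ S) forces Q = True.
  then (¬E ∨ P ∨ ¬Q ∨ S) forces P = True.
All clauses satisfied.

E: True, G: True, Q: True, S: False, V: True, P: True, H: True, W: True, K: False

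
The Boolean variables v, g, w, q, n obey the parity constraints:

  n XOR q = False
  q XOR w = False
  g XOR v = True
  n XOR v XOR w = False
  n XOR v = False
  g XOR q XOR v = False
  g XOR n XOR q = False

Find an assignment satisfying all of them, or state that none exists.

Adding constraints 2, 3, 4, 5, 6 mod 2: every variable appears an even number of times on the left, so the left side is 0.
But the right sides sum to 1 (mod 2). 0 ≠ 1 — the system is inconsistent.

UNSATISFIABLE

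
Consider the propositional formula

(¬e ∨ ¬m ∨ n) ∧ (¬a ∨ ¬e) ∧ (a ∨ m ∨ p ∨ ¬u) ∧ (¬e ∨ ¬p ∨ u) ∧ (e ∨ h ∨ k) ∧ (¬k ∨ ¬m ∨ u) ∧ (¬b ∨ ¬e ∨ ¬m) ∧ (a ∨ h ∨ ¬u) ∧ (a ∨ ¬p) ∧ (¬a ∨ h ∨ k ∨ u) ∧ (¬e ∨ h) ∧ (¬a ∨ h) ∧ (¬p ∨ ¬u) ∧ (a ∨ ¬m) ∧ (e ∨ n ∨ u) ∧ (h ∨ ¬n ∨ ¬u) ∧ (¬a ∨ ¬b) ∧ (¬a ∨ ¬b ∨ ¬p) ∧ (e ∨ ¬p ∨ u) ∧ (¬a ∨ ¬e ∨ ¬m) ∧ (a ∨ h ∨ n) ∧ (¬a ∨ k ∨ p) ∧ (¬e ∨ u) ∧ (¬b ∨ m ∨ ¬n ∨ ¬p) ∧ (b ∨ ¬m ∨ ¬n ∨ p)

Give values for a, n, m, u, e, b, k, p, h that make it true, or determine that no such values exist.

Set a = False.
  then (a ∨ ¬p) forces p = False.
  then (a ∨ ¬m) forces m = False.
  then (a ∨ m ∨ p ∨ ¬u) forces u = False.
  then (¬e ∨ u) forces e = False.
  then (e ∨ n ∨ u) forces n = True.
Set b = False.
Set k = True.
Set h = True.
All clauses satisfied.

a: False, n: True, m: False, u: False, e: False, b: False, k: True, p: False, h: True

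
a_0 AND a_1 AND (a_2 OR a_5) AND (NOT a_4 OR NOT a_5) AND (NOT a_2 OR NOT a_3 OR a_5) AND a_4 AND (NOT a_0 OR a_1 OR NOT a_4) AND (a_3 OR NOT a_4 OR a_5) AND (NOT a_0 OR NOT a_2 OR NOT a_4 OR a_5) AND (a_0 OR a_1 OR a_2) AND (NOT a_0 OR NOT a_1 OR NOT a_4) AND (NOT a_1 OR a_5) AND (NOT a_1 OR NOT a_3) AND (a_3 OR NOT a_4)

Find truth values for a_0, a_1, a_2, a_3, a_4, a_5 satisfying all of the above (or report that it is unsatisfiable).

Case a_0 = True:
  (a_1) forces a_1 = True.
  (a_4) forces a_4 = True.
  Clause (NOT a_0 OR NOT a_1 OR NOT a_4) is falsified — contradiction.
Case a_0 = False:
  Clause (a_0) is falsified — contradiction.
Both cases fail, so the formula is unsatisfiable.

UNSATISFIABLE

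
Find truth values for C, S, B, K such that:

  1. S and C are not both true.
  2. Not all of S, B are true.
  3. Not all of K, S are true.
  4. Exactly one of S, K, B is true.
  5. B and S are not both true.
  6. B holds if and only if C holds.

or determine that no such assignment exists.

C: False; S: False; B: False; K: True

  (1) S=F, C=F — not both ✓
  (2) {S, B}: 0/2 true — not all ✓
  (3) {K, S}: 1/2 true — not all ✓
  (4) {S, K, B}: 1 true — exactly one ✓
  (5) B=F, S=F — not both ✓
  (6) B=F, C=F — same ✓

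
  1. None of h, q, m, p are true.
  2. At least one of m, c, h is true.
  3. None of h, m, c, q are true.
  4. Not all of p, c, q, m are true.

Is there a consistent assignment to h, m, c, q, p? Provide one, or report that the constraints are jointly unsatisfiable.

No satisfying assignment exists.

Case c = True:
  Constraint (3) is violated (c=T) — contradiction.
Case c = False:
  (1) forces h = False.
  (1) forces q = False.
  (1) forces m = False.
  Constraint (2) is violated (m=F, c=F, h=F) — contradiction.
Both cases fail — unsatisfiable.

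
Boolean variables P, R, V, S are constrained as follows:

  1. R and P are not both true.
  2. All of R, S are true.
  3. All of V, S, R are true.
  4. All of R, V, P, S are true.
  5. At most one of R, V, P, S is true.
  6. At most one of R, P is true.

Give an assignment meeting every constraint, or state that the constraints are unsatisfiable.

Case V = True:
  (2) forces R = True.
  Constraint (5) is violated (R=T, V=T) — contradiction.
Case V = False:
  Constraint (3) is violated (V=F) — contradiction.
Both cases fail — unsatisfiable.

UNSATISFIABLE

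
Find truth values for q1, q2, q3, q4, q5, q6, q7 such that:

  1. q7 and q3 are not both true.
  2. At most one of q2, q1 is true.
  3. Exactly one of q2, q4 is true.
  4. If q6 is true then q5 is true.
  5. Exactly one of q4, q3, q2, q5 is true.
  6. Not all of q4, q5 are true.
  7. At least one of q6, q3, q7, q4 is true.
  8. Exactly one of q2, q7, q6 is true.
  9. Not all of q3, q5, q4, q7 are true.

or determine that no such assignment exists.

q1 = True, q2 = False, q3 = False, q4 = True, q5 = False, q6 = False, q7 = True

  (1) q7=T, q3=F — not both ✓
  (2) {q2, q1}: 1 true — at most one ✓
  (3) {q2, q4}: 1 true — exactly one ✓
  (4) q6=F ⇒ q5: vacuous ✓
  (5) {q4, q3, q2, q5}: 1 true — exactly one ✓
  (6) {q4, q5}: 1/2 true — not all ✓
  (7) {q6, q3, q7, q4}: 2 true — at least one ✓
  (8) {q2, q7, q6}: 1 true — exactly one ✓
  (9) {q3, q5, q4, q7}: 2/4 true — not all ✓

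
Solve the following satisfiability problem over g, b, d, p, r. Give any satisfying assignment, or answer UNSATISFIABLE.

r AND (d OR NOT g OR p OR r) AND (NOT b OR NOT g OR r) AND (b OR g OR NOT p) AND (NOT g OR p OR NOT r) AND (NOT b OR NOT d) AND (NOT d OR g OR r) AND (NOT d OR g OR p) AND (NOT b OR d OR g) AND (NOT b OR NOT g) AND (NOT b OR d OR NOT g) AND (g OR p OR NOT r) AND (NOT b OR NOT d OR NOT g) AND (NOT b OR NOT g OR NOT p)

Unit clause (r) forces r = True.
Try g = False:
  (g OR p OR NOT r) forces p = True.
  (b OR g OR NOT p) forces b = True.
  (NOT b OR NOT d) forces d = False.
  clause (NOT b OR d OR g) is falsified — backtrack.
So g = True.
  then (NOT g OR p OR NOT r) forces p = True.
  then (NOT b OR NOT g) forces b = False.
Set d = True.
All clauses satisfied.

g = True; b = False; d = True; p = True; r = True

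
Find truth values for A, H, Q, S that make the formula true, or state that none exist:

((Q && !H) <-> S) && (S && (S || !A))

A = False, H = False, Q = True, S = True

  (Q && !H) <-> S = True
    Q && !H = True
      !H = True
  S && (S || !A) = True
    S || !A = True
      !A = True
Both conjuncts True, so the formula holds.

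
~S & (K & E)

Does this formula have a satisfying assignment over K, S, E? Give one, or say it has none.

K = True; S = False; E = True

  ~S = True
  K & E = True
Both conjuncts True, so the formula holds.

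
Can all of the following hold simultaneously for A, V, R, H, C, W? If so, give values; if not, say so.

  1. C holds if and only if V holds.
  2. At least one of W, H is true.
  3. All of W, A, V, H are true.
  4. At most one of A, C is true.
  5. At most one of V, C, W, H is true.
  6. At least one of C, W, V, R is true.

Case H = True:
  (3) forces W = True.
  Constraint (5) is violated (W=T, H=T) — contradiction.
Case H = False:
  Constraint (3) is violated (H=F) — contradiction.
Both cases fail — unsatisfiable.

Unsatisfiable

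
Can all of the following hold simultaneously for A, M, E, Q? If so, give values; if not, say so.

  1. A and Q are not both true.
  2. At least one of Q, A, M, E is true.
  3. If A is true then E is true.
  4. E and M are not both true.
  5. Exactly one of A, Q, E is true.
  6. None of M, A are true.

A: False, M: False, E: True, Q: False

  (1) A=F, Q=F — not both ✓
  (2) {Q, A, M, E}: 1 true — at least one ✓
  (3) A=F ⇒ E: vacuous ✓
  (4) E=T, M=F — not both ✓
  (5) {A, Q, E}: 1 true — exactly one ✓
  (6) {M, A}: 0 true — none ✓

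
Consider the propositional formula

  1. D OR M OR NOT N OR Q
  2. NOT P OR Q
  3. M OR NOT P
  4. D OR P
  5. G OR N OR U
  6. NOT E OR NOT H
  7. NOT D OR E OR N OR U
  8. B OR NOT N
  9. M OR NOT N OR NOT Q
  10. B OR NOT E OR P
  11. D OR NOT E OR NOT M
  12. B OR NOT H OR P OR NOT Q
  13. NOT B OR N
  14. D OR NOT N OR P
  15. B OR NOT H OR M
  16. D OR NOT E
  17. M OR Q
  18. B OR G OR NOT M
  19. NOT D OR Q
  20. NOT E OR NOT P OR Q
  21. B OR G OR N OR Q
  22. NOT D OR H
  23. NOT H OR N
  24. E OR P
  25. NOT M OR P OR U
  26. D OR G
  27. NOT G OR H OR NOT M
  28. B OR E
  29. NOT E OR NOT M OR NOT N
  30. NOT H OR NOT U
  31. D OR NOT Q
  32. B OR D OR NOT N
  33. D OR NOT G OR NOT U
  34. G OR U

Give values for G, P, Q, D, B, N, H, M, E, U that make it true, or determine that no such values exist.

G = True; P = True; Q = True; D = True; B = True; N = True; H = True; M = True; E = False; U = False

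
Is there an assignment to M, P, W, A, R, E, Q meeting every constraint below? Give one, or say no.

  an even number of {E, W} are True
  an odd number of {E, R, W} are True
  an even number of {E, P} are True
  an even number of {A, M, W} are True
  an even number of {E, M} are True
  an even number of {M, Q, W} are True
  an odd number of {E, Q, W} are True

UNSATISFIABLE

Adding constraints 5, 6, 7 mod 2: every variable appears an even number of times on the left, so the left side is 0.
But the right sides sum to 1 (mod 2). 0 ≠ 1 — the system is inconsistent.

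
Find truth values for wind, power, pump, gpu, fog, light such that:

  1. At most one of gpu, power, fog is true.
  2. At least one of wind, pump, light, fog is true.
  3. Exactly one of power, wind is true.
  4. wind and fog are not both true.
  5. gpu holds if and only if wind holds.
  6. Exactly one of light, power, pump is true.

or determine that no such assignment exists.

wind=T; power=F; pump=F; gpu=T; fog=F; light=T

  (1) {gpu, power, fog}: 1 true — at most one ✓
  (2) {wind, pump, light, fog}: 2 true — at least one ✓
  (3) {power, wind}: 1 true — exactly one ✓
  (4) wind=T, fog=F — not both ✓
  (5) gpu=T, wind=T — same ✓
  (6) {light, power, pump}: 1 true — exactly one ✓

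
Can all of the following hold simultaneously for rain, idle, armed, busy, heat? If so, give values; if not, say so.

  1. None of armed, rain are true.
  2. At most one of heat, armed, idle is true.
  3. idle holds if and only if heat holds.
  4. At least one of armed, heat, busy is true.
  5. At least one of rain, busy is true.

rain = False; idle = False; armed = False; busy = True; heat = False

  (1) {armed, rain}: 0 true — none ✓
  (2) {heat, armed, idle}: 0 true — at most one ✓
  (3) idle=F, heat=F — same ✓
  (4) {armed, heat, busy}: 1 true — at least one ✓
  (5) {rain, busy}: 1 true — at least one ✓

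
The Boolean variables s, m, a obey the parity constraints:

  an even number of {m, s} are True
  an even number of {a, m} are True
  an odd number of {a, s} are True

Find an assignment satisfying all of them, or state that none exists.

Unsatisfiable — no assignment works.

Adding constraints 1, 2, 3 mod 2: every variable appears an even number of times on the left, so the left side is 0.
But the right sides sum to 1 (mod 2). 0 ≠ 1 — the system is inconsistent.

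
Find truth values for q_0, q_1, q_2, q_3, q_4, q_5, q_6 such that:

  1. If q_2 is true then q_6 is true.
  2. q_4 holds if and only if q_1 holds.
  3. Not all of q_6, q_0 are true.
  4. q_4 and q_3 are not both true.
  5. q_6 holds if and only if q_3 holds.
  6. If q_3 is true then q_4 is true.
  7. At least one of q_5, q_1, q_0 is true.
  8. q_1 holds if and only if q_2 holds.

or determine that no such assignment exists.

q_0=T, q_1=F, q_2=F, q_3=F, q_4=F, q_5=F, q_6=F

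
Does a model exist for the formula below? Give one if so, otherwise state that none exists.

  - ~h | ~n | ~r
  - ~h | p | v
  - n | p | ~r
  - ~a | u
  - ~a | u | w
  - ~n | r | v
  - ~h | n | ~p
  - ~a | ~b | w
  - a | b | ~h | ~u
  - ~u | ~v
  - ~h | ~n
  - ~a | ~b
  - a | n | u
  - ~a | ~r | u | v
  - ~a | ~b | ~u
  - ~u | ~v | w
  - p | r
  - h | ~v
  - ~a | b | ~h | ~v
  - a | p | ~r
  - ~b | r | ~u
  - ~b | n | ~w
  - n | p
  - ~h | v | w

p = True; v = False; u = True; b = True; a = False; w = False; h = False; r = True; n = True

Set p = True.
Try v = True:
  (~u | ~v) forces u = False.
  (~a | u) forces a = False.
  (a | n | u) forces n = True.
  (~h | ~n) forces h = False.
  clause (h | ~v) is falsified — backtrack.
So v = False.
Set u = True.
Set b = True.
  then (~a | ~b) forces a = False.
  then (~b | r | ~u) forces r = True.
Set w = False.
  then (~h | v | w) forces h = False.
Set n = True.
All clauses satisfied.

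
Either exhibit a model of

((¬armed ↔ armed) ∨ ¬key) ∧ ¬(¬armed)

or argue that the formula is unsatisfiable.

key: False, armed: True

  (¬armed ↔ armed) ∨ ¬key = True
    ¬armed ↔ armed = False
      ¬armed = False
    ¬key = True
  ¬(¬armed) = True
    ¬armed = False
Both conjuncts True, so the formula holds.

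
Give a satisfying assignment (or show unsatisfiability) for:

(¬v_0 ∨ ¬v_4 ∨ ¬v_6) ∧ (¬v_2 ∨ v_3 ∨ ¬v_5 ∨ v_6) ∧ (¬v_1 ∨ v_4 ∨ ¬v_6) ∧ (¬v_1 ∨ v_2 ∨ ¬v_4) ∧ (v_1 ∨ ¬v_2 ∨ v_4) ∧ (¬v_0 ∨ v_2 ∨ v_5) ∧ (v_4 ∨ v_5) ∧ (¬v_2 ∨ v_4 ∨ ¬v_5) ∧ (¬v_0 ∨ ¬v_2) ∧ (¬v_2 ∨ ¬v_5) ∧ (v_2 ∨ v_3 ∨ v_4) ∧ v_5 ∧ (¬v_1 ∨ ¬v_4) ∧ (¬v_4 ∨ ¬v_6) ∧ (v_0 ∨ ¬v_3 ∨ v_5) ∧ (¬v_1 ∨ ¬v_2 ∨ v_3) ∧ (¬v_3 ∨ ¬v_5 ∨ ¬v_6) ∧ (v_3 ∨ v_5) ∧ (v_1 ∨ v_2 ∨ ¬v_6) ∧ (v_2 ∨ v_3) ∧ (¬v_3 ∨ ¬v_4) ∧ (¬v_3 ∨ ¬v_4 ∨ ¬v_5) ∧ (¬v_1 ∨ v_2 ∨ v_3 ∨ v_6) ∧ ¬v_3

Case v_3 = True:
  Clause (¬v_3) is falsified — contradiction.
Case v_3 = False:
  (v_5) forces v_5 = True.
  (¬v_2 ∨ ¬v_5) forces v_2 = False.
  Clause (v_2 ∨ v_3) is falsified — contradiction.
Both cases fail, so the formula is unsatisfiable.

Unsatisfiable — no assignment works.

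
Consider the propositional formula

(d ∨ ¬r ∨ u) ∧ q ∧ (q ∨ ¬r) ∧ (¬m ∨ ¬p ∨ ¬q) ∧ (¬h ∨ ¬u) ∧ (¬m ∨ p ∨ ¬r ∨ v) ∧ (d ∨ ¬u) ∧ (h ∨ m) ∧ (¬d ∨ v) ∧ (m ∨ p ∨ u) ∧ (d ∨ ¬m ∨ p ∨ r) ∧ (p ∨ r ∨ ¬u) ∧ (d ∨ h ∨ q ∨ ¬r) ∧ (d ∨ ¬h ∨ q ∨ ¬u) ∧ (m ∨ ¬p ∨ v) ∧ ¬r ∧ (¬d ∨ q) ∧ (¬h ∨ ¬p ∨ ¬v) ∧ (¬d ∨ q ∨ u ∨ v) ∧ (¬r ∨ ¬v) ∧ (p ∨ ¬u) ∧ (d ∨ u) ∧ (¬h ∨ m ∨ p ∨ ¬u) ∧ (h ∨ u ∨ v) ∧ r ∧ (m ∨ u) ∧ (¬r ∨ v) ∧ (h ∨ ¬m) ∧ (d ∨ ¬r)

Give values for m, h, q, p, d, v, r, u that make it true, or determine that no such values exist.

Case r = True:
  Clause (¬r) is falsified — contradiction.
Case r = False:
  Clause (r) is falsified — contradiction.
Both cases fail, so the formula is unsatisfiable.

Unsatisfiable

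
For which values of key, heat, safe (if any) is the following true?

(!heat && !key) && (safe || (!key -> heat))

key: False; heat: False; safe: True

  !heat && !key = True
    !heat = True
    !key = True
  safe || (!key -> heat) = True
    !key -> heat = False
      !key = True
Both conjuncts True, so the formula holds.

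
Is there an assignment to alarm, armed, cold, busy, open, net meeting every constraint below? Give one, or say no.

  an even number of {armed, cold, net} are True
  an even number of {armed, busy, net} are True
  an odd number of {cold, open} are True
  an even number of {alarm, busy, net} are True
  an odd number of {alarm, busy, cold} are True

alarm = True; armed = True; cold = False; busy = False; open = True; net = True

{armed, cold, net}: 2 true → even ✓
{armed, busy, net}: 2 true → even ✓
{cold, open}: 1 true → odd ✓
{alarm, busy, net}: 2 true → even ✓
{alarm, busy, cold}: 1 true → odd ✓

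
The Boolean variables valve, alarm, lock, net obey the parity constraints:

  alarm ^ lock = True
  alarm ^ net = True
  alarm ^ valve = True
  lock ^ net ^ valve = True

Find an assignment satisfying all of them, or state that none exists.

valve = True, alarm = False, lock = True, net = True

alarm ^ lock = F ^ T = True ✓
alarm ^ net = F ^ T = True ✓
alarm ^ valve = F ^ T = True ✓
lock ^ net ^ valve = T ^ T ^ T = True ✓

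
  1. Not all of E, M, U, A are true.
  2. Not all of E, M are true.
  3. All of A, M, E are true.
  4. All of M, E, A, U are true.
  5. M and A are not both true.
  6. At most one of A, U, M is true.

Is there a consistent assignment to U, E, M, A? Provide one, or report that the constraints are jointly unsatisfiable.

The formula is unsatisfiable.

Case U = True:
  (3) forces A = True.
  Constraint (6) is violated (A=T, U=T) — contradiction.
Case U = False:
  Constraint (4) is violated (U=F) — contradiction.
Both cases fail — unsatisfiable.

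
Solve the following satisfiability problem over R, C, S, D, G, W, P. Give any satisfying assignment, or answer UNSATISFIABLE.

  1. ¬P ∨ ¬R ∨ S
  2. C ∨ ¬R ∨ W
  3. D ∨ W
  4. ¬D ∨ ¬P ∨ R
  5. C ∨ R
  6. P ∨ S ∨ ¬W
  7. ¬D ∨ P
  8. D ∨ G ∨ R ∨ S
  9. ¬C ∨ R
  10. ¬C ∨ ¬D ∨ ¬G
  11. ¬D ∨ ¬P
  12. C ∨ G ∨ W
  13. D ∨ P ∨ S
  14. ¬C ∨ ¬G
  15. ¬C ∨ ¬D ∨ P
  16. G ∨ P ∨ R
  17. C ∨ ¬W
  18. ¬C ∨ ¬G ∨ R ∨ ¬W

Set R = True.
Try C = False:
  (C ∨ ¬R ∨ W) forces W = True.
  clause (C ∨ ¬W) is falsified — backtrack.
So C = True.
  then (¬C ∨ ¬G) forces G = False.
Set S = True.
Set D = False.
  then (D ∨ W) forces W = True.
Set P = True.
All clauses satisfied.

R = True; C = True; S = True; D = False; G = False; W = True; P = True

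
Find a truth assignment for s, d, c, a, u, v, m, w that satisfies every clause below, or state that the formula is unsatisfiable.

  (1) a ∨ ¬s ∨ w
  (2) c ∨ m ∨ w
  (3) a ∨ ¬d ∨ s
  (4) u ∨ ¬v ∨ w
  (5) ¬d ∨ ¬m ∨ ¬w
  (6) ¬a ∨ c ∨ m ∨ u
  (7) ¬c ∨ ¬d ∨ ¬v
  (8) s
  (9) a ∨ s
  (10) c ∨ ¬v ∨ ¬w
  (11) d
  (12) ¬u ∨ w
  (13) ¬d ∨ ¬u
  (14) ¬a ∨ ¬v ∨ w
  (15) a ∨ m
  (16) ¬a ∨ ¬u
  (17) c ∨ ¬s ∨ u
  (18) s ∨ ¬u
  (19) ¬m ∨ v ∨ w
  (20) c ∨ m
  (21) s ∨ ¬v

s = True, d = True, c = True, a = True, u = False, v = False, m = False, w = True

Unit clause (s) forces s = True.
Unit clause (d) forces d = True.
In (¬d ∨ ¬u) only ¬u is left, so u = False.
In (c ∨ ¬s ∨ u) only c is left, so c = True.
In (¬c ∨ ¬d ∨ ¬v) only ¬v is left, so v = False.
Try a = False:
  (a ∨ ¬s ∨ w) forces w = True.
  (¬d ∨ ¬m ∨ ¬w) forces m = False.
  clause (a ∨ m) is falsified — backtrack.
So a = True.
Set m = False.
Set w = True.
All clauses satisfied.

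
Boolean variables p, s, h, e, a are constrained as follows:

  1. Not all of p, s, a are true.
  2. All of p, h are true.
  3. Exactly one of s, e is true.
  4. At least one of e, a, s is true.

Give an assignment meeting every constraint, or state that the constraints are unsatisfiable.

p = True, s = False, h = True, e = True, a = True

  (1) {p, s, a}: 2/3 true — not all ✓
  (2) {p, h}: all 2 true ✓
  (3) {s, e}: 1 true — exactly one ✓
  (4) {e, a, s}: 2 true — at least one ✓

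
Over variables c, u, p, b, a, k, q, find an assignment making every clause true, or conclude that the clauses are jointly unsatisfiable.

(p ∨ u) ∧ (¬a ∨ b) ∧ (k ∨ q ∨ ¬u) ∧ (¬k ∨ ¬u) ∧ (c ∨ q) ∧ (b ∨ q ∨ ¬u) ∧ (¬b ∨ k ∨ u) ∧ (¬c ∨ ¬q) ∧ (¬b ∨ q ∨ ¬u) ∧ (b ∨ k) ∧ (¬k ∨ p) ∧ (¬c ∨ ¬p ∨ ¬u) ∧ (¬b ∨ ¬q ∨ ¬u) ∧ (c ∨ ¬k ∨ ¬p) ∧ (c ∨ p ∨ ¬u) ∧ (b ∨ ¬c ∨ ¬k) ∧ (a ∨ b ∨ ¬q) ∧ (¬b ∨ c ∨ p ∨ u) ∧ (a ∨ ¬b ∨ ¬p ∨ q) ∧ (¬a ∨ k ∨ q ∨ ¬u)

c: True, u: False, p: True, b: True, a: True, k: True, q: False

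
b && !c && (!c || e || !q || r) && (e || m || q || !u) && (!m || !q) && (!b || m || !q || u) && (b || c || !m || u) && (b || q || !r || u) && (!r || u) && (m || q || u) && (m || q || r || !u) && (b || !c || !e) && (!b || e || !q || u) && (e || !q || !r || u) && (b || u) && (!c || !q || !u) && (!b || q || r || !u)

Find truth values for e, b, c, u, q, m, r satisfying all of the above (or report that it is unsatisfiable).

Unit clause (b) forces b = True.
Unit clause (!c) forces c = False.
Set e = True.
Set u = True.
Set q = True.
  then (!m || !q) forces m = False.
Set r = True.
All clauses satisfied.

e = True, b = True, c = False, u = True, q = True, m = False, r = True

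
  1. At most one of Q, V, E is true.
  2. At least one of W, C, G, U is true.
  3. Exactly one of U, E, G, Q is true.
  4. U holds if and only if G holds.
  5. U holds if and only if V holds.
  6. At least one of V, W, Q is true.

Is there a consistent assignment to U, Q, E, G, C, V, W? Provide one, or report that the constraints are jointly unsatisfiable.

U=F; Q=T; E=F; G=F; C=T; V=F; W=F

  (1) {Q, V, E}: 1 true — at most one ✓
  (2) {W, C, G, U}: 1 true — at least one ✓
  (3) {U, E, G, Q}: 1 true — exactly one ✓
  (4) U=F, G=F — same ✓
  (5) U=F, V=F — same ✓
  (6) {V, W, Q}: 1 true — at least one ✓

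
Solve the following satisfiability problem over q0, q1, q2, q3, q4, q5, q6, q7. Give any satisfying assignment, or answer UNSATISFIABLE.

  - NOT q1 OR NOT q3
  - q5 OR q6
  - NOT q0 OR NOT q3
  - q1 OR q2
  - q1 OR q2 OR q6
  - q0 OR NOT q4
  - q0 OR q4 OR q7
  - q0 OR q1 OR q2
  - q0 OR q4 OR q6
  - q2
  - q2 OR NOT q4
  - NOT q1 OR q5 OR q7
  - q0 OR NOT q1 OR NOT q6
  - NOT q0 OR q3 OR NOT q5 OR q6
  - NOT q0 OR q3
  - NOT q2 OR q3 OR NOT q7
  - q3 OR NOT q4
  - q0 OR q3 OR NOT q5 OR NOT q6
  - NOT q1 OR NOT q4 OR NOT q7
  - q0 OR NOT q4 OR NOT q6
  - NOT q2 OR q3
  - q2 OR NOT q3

Unit clause (q2) forces q2 = True.
In (NOT q2 OR q3) only q3 is left, so q3 = True.
In (NOT q1 OR NOT q3) only NOT q1 is left, so q1 = False.
In (NOT q0 OR NOT q3) only NOT q0 is left, so q0 = False.
In (q0 OR NOT q4) only NOT q4 is left, so q4 = False.
In (q0 OR q4 OR q7) only q7 is left, so q7 = True.
In (q0 OR q4 OR q6) only q6 is left, so q6 = True.
Set q5 = False.
All clauses satisfied.

q0=F, q1=F, q2=T, q3=T, q4=F, q5=F, q6=T, q7=T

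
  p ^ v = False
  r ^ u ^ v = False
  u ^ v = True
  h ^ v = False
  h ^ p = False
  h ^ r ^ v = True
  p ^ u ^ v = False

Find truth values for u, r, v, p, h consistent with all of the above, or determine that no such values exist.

u = False; r = True; v = True; p = True; h = True

p ^ v = T ^ T = False ✓
r ^ u ^ v = T ^ F ^ T = False ✓
u ^ v = F ^ T = True ✓
h ^ v = T ^ T = False ✓
h ^ p = T ^ T = False ✓
h ^ r ^ v = T ^ T ^ T = True ✓
p ^ u ^ v = T ^ F ^ T = False ✓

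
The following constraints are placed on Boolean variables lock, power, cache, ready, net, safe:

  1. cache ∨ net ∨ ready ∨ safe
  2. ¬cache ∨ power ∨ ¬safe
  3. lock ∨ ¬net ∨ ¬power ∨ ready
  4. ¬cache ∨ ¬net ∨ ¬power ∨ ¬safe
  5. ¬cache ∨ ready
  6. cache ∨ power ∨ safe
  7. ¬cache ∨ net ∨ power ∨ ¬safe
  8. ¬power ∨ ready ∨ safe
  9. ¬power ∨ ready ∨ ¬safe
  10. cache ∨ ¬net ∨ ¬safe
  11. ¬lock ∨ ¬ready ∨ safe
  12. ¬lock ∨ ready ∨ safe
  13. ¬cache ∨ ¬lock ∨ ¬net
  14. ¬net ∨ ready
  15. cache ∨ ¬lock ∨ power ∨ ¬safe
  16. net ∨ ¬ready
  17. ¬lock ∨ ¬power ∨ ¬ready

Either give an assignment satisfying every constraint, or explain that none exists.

lock=F; power=F; cache=T; ready=T; net=T; safe=F

Set lock = False.
Set power = False.
Set cache = True.
  then (¬cache ∨ power ∨ ¬safe) forces safe = False.
  then (¬cache ∨ ready) forces ready = True.
  then (net ∨ ¬ready) forces net = True.
All clauses satisfied.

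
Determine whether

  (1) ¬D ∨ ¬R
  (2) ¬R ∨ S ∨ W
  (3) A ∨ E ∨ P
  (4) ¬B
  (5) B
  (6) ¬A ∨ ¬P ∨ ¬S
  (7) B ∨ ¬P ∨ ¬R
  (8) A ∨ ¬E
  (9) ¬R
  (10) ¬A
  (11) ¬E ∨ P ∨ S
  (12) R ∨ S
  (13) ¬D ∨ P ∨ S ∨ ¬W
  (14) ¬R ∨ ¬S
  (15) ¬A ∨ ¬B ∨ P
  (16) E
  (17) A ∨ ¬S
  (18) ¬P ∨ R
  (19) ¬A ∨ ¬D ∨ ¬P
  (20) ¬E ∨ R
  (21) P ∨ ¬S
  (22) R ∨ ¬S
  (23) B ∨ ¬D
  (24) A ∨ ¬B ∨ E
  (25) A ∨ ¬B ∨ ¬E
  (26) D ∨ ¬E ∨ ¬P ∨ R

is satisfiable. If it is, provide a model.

UNSATISFIABLE

Case B = True:
  Clause (¬B) is falsified — contradiction.
Case B = False:
  Clause (B) is falsified — contradiction.
Both cases fail, so the formula is unsatisfiable.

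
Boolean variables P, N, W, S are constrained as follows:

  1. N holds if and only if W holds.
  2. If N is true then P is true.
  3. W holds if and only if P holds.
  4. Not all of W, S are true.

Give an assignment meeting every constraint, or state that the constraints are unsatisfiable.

P = False; N = False; W = False; S = True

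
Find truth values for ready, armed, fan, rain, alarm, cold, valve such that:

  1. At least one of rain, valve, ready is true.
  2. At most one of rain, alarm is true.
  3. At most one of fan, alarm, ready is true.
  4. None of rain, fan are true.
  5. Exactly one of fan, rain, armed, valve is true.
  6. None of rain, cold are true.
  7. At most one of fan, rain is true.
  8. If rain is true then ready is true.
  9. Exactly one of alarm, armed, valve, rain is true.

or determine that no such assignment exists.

ready: True; armed: True; fan: False; rain: False; alarm: False; cold: False; valve: False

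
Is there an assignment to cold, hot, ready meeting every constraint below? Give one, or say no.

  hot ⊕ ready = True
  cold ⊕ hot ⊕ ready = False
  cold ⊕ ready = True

cold = True, hot = True, ready = False

hot ⊕ ready = T ⊕ F = True ✓
cold ⊕ hot ⊕ ready = T ⊕ T ⊕ F = False ✓
cold ⊕ ready = T ⊕ F = True ✓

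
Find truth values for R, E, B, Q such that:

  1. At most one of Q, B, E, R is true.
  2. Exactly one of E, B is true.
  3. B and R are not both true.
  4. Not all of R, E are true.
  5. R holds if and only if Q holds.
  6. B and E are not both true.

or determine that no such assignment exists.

R: False, E: True, B: False, Q: False

  (1) {Q, B, E, R}: 1 true — at most one ✓
  (2) {E, B}: 1 true — exactly one ✓
  (3) B=F, R=F — not both ✓
  (4) {R, E}: 1/2 true — not all ✓
  (5) R=F, Q=F — same ✓
  (6) B=F, E=T — not both ✓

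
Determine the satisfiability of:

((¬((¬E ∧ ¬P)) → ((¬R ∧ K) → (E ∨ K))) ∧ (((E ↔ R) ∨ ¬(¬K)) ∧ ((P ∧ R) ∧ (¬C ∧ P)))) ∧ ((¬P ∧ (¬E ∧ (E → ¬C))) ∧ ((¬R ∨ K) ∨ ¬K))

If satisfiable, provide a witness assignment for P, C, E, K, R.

Case P = True: the conjunct ¬P is False.
Case P = False: the conjunct P is False.
Both cases fail — unsatisfiable.

Unsatisfiable — no assignment works.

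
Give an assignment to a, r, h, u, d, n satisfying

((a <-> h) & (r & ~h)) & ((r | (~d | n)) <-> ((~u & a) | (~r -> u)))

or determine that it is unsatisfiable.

a = False; r = True; h = False; u = False; d = True; n = False

  (a <-> h) & (r & ~h) = True
    a <-> h = True
    r & ~h = True
      ~h = True
  (r | (~d | n)) <-> ((~u & a) | (~r -> u)) = True
    r | (~d | n) = True
      ~d | n = False
        ~d = False
    (~u & a) | (~r -> u) = True
      ~u & a = False
        ~u = True
      ~r -> u = True
        ~r = False
Both conjuncts True, so the formula holds.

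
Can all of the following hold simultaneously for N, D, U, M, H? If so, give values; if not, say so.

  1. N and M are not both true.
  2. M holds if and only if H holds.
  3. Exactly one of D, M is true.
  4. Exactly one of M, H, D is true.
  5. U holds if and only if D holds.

N = True, D = True, U = True, M = False, H = False

  (1) N=T, M=F — not both ✓
  (2) M=F, H=F — same ✓
  (3) {D, M}: 1 true — exactly one ✓
  (4) {M, H, D}: 1 true — exactly one ✓
  (5) U=T, D=T — same ✓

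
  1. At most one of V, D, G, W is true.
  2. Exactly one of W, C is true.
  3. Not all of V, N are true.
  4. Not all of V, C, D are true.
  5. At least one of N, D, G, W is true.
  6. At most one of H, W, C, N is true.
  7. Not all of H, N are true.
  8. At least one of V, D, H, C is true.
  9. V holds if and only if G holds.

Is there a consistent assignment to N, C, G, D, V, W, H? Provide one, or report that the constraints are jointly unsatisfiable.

N: False, C: True, G: False, D: True, V: False, W: False, H: False

  (1) {V, D, G, W}: 1 true — at most one ✓
  (2) {W, C}: 1 true — exactly one ✓
  (3) {V, N}: 0/2 true — not all ✓
  (4) {V, C, D}: 2/3 true — not all ✓
  (5) {N, D, G, W}: 1 true — at least one ✓
  (6) {H, W, C, N}: 1 true — at most one ✓
  (7) {H, N}: 0/2 true — not all ✓
  (8) {V, D, H, C}: 2 true — at least one ✓
  (9) V=F, G=F — same ✓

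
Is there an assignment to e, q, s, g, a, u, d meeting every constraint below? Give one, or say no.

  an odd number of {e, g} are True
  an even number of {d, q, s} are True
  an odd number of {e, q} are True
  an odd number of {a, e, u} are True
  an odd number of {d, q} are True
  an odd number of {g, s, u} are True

e=T; q=F; s=T; g=F; a=F; u=F; d=T

{e, g}: 1 true → odd ✓
{d, q, s}: 2 true → even ✓
{e, q}: 1 true → odd ✓
{a, e, u}: 1 true → odd ✓
{d, q}: 1 true → odd ✓
{g, s, u}: 1 true → odd ✓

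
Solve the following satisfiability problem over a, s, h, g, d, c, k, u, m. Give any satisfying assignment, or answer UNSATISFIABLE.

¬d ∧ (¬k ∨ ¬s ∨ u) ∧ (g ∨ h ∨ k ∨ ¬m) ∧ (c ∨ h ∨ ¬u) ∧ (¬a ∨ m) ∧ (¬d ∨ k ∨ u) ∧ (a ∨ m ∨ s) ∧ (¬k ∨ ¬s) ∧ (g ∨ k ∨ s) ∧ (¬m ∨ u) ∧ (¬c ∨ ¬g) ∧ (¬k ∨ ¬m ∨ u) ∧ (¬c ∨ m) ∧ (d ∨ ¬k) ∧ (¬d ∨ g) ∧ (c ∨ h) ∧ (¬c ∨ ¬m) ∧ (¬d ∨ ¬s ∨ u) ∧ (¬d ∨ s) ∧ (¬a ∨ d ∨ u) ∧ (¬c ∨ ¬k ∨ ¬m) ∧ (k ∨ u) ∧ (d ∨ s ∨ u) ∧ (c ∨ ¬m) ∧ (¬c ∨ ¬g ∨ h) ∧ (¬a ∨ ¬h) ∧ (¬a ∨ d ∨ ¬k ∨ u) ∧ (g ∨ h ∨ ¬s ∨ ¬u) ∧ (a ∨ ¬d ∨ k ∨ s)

a = False, s = True, h = True, g = False, d = False, c = False, k = False, u = True, m = False

Unit clause (¬d) forces d = False.
In (d ∨ ¬k) only ¬k is left, so k = False.
In (k ∨ u) only u is left, so u = True.
Try a = True:
  (¬a ∨ m) forces m = True.
  (¬c ∨ ¬m) forces c = False.
  clause (c ∨ ¬m) is falsified — backtrack.
So a = False.
Set s = True.
Set h = True.
Set g = False.
Try c = True:
  (¬c ∨ m) forces m = True.
  clause (¬c ∨ ¬m) is falsified — backtrack.
So c = False.
  then (c ∨ ¬m) forces m = False.
All clauses satisfied.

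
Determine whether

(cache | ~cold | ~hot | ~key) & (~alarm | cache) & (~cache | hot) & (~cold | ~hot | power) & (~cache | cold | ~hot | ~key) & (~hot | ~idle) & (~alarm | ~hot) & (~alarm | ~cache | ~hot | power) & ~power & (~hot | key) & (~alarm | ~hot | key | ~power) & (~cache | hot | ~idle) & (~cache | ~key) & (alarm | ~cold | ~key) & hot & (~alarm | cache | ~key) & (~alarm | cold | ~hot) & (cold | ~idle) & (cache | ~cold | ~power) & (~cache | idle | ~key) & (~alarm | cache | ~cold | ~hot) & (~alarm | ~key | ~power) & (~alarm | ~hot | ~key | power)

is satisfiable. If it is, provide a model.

idle=F; hot=T; key=T; cold=F; alarm=F; cache=F; power=F

Unit clause (~power) forces power = False.
Unit clause (hot) forces hot = True.
In (~cold | ~hot | power) only ~cold is left, so cold = False.
In (~hot | ~idle) only ~idle is left, so idle = False.
In (~alarm | ~hot) only ~alarm is left, so alarm = False.
In (~hot | key) only key is left, so key = True.
In (~cache | ~key) only ~cache is left, so cache = False.
All clauses satisfied.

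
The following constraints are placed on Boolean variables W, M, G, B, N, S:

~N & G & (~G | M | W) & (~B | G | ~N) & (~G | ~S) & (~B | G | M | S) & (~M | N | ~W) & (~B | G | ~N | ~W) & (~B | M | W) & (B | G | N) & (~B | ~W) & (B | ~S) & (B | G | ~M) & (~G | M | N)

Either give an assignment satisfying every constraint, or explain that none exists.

Unit clause (~N) forces N = False.
Unit clause (G) forces G = True.
In (~G | ~S) only ~S is left, so S = False.
In (~G | M | N) only M is left, so M = True.
In (~M | N | ~W) only ~W is left, so W = False.
Set B = True.
All clauses satisfied.

W: False, M: True, G: True, B: True, N: False, S: False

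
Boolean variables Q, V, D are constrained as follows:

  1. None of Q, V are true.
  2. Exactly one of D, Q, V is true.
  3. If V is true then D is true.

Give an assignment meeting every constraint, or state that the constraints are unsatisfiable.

Q = False, V = False, D = True

  (1) {Q, V}: 0 true — none ✓
  (2) {D, Q, V}: 1 true — exactly one ✓
  (3) V=F ⇒ D: vacuous ✓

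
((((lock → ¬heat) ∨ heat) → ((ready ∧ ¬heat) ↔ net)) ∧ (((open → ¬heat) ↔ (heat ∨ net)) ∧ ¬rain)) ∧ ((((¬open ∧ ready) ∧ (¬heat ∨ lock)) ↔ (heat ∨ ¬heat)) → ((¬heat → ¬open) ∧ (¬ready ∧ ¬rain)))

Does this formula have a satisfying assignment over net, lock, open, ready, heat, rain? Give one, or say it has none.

net = False; lock = False; open = False; ready = False; heat = True; rain = False

  (((lock → ¬heat) ∨ heat) → ((ready ∧ ¬heat) ↔ net)) ∧ (((open → ¬heat) ↔ (heat ∨ net)) ∧ ¬rain) = True
    ((lock → ¬heat) ∨ heat) → ((ready ∧ ¬heat) ↔ net) = True
      (lock → ¬heat) ∨ heat = True
        lock → ¬heat = True
          ¬heat = False
      (ready ∧ ¬heat) ↔ net = True
        ready ∧ ¬heat = False
          ¬heat = False
    ((open → ¬heat) ↔ (heat ∨ net)) ∧ ¬rain = True
      (open → ¬heat) ↔ (heat ∨ net) = True
        open → ¬heat = True
          ¬heat = False
        heat ∨ net = True
      ¬rain = True
  (((¬open ∧ ready) ∧ (¬heat ∨ lock)) ↔ (heat ∨ ¬heat)) → ((¬heat → ¬open) ∧ (¬ready ∧ ¬rain)) = True
    ((¬open ∧ ready) ∧ (¬heat ∨ lock)) ↔ (heat ∨ ¬heat) = False
      (¬open ∧ ready) ∧ (¬heat ∨ lock) = False
        ¬open ∧ ready = False
          ¬open = True
        ¬heat ∨ lock = False
          ¬heat = False
      heat ∨ ¬heat = True
        ¬heat = False
    (¬heat → ¬open) ∧ (¬ready ∧ ¬rain) = True
      ¬heat → ¬open = True
        ¬heat = False
        ¬open = True
      ¬ready ∧ ¬rain = True
        ¬ready = True
        ¬rain = True
Both conjuncts True, so the formula holds.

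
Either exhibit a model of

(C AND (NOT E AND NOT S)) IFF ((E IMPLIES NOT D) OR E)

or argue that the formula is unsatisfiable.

D=F, E=F, S=F, C=T

  (C AND (NOT E AND NOT S)) IFF ((E IMPLIES NOT D) OR E) = True
    C AND (NOT E AND NOT S) = True
      NOT E AND NOT S = True
        NOT E = True
        NOT S = True
    (E IMPLIES NOT D) OR E = True
      E IMPLIES NOT D = True
        NOT D = True
The formula evaluates to True.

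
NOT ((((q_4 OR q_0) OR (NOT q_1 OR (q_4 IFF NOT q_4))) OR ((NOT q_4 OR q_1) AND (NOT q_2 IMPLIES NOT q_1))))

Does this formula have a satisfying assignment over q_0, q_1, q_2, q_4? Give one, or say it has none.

q_0: False, q_1: True, q_2: False, q_4: False

  NOT ((((q_4 OR q_0) OR (NOT q_1 OR (q_4 IFF NOT q_4))) OR ((NOT q_4 OR q_1) AND (NOT q_2 IMPLIES NOT q_1)))) = True
    ((q_4 OR q_0) OR (NOT q_1 OR (q_4 IFF NOT q_4))) OR ((NOT q_4 OR q_1) AND (NOT q_2 IMPLIES NOT q_1)) = False
      (q_4 OR q_0) OR (NOT q_1 OR (q_4 IFF NOT q_4)) = False
        q_4 OR q_0 = False
        NOT q_1 OR (q_4 IFF NOT q_4) = False
          NOT q_1 = False
          q_4 IFF NOT q_4 = False
            NOT q_4 = True
      (NOT q_4 OR q_1) AND (NOT q_2 IMPLIES NOT q_1) = False
        NOT q_4 OR q_1 = True
          NOT q_4 = True
        NOT q_2 IMPLIES NOT q_1 = False
          NOT q_2 = True
          NOT q_1 = False
The formula evaluates to True.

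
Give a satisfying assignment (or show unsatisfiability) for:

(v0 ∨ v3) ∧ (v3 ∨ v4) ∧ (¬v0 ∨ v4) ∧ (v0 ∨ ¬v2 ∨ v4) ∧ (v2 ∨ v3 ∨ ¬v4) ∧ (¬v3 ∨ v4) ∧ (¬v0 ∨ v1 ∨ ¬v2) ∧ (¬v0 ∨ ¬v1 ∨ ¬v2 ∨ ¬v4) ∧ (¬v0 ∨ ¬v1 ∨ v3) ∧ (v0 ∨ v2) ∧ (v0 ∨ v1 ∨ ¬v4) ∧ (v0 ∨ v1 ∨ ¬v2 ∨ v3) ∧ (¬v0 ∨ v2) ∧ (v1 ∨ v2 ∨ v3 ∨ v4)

Try v0 = True:
  (¬v0 ∨ v4) forces v4 = True.
  (¬v0 ∨ v2) forces v2 = True.
  (¬v0 ∨ v1 ∨ ¬v2) forces v1 = True.
  clause (¬v0 ∨ ¬v1 ∨ ¬v2 ∨ ¬v4) is falsified — backtrack.
So v0 = False.
  then (v0 ∨ v3) forces v3 = True.
  then (¬v3 ∨ v4) forces v4 = True.
  then (v0 ∨ v2) forces v2 = True.
  then (v0 ∨ v1 ∨ ¬v4) forces v1 = True.
All clauses satisfied.

v0: False, v1: True, v2: True, v3: True, v4: True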